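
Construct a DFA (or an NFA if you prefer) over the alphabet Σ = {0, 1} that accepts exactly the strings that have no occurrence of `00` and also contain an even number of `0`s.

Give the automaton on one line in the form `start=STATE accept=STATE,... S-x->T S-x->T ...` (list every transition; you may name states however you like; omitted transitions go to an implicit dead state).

start=q0 accept=q0,q5 q0-0->q1 q0-1->q0 q1-0->q2 q1-1->q3 q2-0->q4 q2-1->q2 q3-0->q5 q3-1->q3 q4-0->q2 q4-1->q4 q5-0->q4 q5-1->q0

Handle the two conditions separately and then intersect. One (3 states) tracks partial matches of the forbidden pattern `00`; the other (2 states) tracks the count of `0`s modulo 2. Each combined state is a pair, one component from each; accept when both components accept.
A 6-state machine:
        0   1  
>* q0   q1  q0 
   q1   q2  q3 
   q2   q4  q2 
   q3   q5  q3 
   q4   q2  q4 
 * q5   q4  q0 
(> = start, * = accepting)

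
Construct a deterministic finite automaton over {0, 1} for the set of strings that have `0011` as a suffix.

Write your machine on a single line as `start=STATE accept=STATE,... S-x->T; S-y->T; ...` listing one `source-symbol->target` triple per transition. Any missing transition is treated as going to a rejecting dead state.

start=q0; accept=q4; q0-0->q1; q0-1->q0; q1-0->q2; q1-1->q0; q2-0->q2; q2-1->q3; q3-0->q1; q3-1->q4; q4-0->q1; q4-1->q0

Let each state record the length of the longest suffix of the input read so far that is also a prefix of `0011`. q1 means the last symbol is `0`; q2 means the last 2 symbols are `00`; q3 means the last 3 symbols are `001`; q4 means the last 4 symbols are `0011`. Accept only at q4, where the string currently ends in `0011`.
With 5 states:
        0   1  
>  q0   q1  q0 
   q1   q2  q0 
   q2   q2  q3 
   q3   q1  q4 
 * q4   q1  q0 
(> = start, * = accepting)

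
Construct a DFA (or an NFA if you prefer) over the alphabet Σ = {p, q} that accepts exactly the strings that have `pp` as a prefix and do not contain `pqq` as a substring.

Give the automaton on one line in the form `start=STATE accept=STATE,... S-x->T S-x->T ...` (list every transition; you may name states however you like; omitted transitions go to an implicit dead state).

Run two small machines in parallel and take their product. The first has 4 states tracking whether the input so far still matches the prefix `pp`; the second has 4 states tracking partial matches of the forbidden pattern `pqq`. A product state is a pair (one from each), accepting exactly when both do. After merging equivalent states the machine shrinks.
With 5 states:
       p  q 
>  A   B  C 
   B   D  C 
   C   C  C 
 * D   D  E 
 * E   D  C 
(> = start, * = accepting)

start=A accept=D,E A-p->B A-q->C B-p->D B-q->C C-p->C C-q->C D-p->D D-q->E E-p->D E-q->C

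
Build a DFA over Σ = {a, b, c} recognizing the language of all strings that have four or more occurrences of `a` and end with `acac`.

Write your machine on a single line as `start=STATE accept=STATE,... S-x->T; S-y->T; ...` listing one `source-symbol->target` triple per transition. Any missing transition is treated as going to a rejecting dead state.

start=q0; accept=q22,q23; q0-a->q1; q0-b->q0; q0-c->q0; q1-a->q2; q1-b->q3; q1-c->q4; q2-a->q5; q2-b->q6; q2-c->q7; q3-a->q2; q3-b->q3; q3-c->q3; q4-a->q8; q4-b->q3; q4-c->q3; q5-a->q9; q5-b->q10; q5-c->q11; q6-a->q5; q6-b->q6; q6-c->q6; q7-a->q12; q7-b->q6; q7-c->q6; q8-a->q5; q8-b->q6; q8-c->q13; q9-a->q14; q9-b->q15; q9-c->q16; q10-a->q9; q10-b->q10; q10-c->q10; q11-a->q17; q11-b->q10; q11-c->q10; q12-a->q9; q12-b->q10; q12-c->q18; q13-a->q12; q13-b->q6; q13-c->q6; q14-a->q14; q14-b->q19; q14-c->q20; q15-a->q14; q15-b->q15; q15-c->q15; q16-a->q21; q16-b->q15; q16-c->q15; q17-a->q14; q17-b->q15; q17-c->q22; q18-a->q17; q18-b->q10; q18-c->q10; q19-a->q14; q19-b->q19; q19-c->q19; q20-a->q21; q20-b->q19; q20-c->q19; q21-a->q14; q21-b->q19; q21-c->q23; q22-a->q21; q22-b->q15; q22-c->q15; q23-a->q21; q23-b->q19; q23-c->q19

Build one automaton per condition and run them in lockstep. One (6 states) tracks the count of `a`s, saturating at 5; the other (5 states) tracks how much of the suffix `acac` has currently been matched. Each combined state is a pair, one component from each; accept when both components accept.
A 24-state machine:
          a    b    c  
>  q0     q1   q0   q0 
   q1     q2   q3   q4 
   q2     q5   q6   q7 
   q3     q2   q3   q3 
   q4     q8   q3   q3 
   q5     q9  q10  q11 
   q6     q5   q6   q6 
   q7    q12   q6   q6 
   q8     q5   q6  q13 
   q9    q14  q15  q16 
   q10    q9  q10  q10 
   q11   q17  q10  q10 
   q12    q9  q10  q18 
   q13   q12   q6   q6 
   q14   q14  q19  q20 
   q15   q14  q15  q15 
   q16   q21  q15  q15 
   q17   q14  q15  q22 
   q18   q17  q10  q10 
   q19   q14  q19  q19 
   q20   q21  q19  q19 
   q21   q14  q19  q23 
 * q22   q21  q15  q15 
 * q23   q21  q19  q19 
(> = start, * = accepting)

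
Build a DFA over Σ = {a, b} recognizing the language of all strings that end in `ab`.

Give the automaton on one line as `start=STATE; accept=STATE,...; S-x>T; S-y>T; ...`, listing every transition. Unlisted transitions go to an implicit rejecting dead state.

start=q0; accept=q2; q0-a>q1; q0-b>q0; q1-a>q1; q1-b>q2; q2-a>q1; q2-b>q0

Remember how much of `ab` the current input suffix matches. State q0 means no match yet; q1 means the last symbol is `a`; q2 means the last 2 symbols are `ab`. Only q2 accepts. On a mismatch, fall back to the longest proper suffix that is still a prefix of `ab`.
        a   b  
>  q0   q1  q0 
   q1   q1  q2 
 * q2   q1  q0 
(> = start, * = accepting)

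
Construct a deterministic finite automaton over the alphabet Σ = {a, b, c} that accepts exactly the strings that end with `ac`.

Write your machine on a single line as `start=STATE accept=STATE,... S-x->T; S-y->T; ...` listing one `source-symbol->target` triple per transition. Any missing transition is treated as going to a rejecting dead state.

Let each state record the length of the longest suffix of the input read so far that is also a prefix of `ac`. S1 means the last symbol is `a`; S2 means the last 2 symbols are `ac`. Accept only at S2, where the string currently ends in `ac`.
        a   b   c  
>  S0   S1  S0  S0 
   S1   S1  S0  S2 
 * S2   S1  S0  S0 
(> = start, * = accepting)

start=S0; accept=S2; S0-a->S1; S0-b->S0; S0-c->S0; S1-a->S1; S1-b->S0; S1-c->S2; S2-a->S1; S2-b->S0; S2-c->S0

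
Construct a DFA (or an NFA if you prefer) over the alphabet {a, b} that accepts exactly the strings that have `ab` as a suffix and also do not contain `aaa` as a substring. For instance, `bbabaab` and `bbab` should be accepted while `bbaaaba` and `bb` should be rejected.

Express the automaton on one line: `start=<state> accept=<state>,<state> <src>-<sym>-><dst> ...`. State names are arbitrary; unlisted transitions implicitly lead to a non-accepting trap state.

Build one automaton per condition and run them in lockstep. One (3 states) tracks how much of the suffix `ab` has currently been matched; the other (4 states) tracks partial matches of the forbidden pattern `aaa`. Each combined state is a pair, one component from each; accept when both components accept. Equivalent product states are then merged.
5 states suffice.
        a   b  
>  q0   q1  q0 
   q1   q2  q3 
   q2   q4  q3 
 * q3   q1  q0 
   q4   q4  q4 
(> = start, * = accepting)

start=q0 accept=q3 q0-a->q1 q0-b->q0 q1-a->q2 q1-b->q3 q2-a->q4 q2-b->q3 q3-a->q1 q3-b->q0 q4-a->q4 q4-b->q4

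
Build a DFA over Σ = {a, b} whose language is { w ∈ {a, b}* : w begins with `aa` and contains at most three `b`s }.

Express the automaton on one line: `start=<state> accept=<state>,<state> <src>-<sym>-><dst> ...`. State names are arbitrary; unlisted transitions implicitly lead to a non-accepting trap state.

Run two small machines in parallel and take their product. The first has 4 states tracking whether the input so far still matches the prefix `aa`; the second has 5 states tracking the count of `b`s, saturating at 4. A product state is a pair (one from each), accepting exactly when both do. Equivalent product states are then merged.
        a   b  
>  S0   S1  S2 
   S1   S3  S2 
   S2   S2  S2 
 * S3   S3  S4 
 * S4   S4  S5 
 * S5   S5  S6 
 * S6   S6  S2 
(> = start, * = accepting)

start=S0 accept=S3,S4,S5,S6 S0-a->S1 S0-b->S2 S1-a->S3 S1-b->S2 S2-a->S2 S2-b->S2 S3-a->S3 S3-b->S4 S4-a->S4 S4-b->S5 S5-a->S5 S5-b->S6 S6-a->S6 S6-b->S2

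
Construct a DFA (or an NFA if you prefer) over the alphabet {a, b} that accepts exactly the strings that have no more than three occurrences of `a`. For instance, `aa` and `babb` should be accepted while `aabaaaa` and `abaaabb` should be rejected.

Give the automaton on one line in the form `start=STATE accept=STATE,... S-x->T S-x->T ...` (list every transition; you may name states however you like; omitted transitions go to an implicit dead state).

Count `a`s, saturating at 4: states q0 through q3 mean 0 through 3 `a`s seen; q4 means more than 3. Each `a` increments (capped at q4); other symbols loop. Accept from {q0, q1, q2, q3}.
With 5 states:
        a   b  
>* q0   q1  q0 
 * q1   q2  q1 
 * q2   q3  q2 
 * q3   q4  q3 
   q4   q4  q4 
(> = start, * = accepting)

start=q0 accept=q0,q1,q2,q3 q0-a->q1 q0-b->q0 q1-a->q2 q1-b->q1 q2-a->q3 q2-b->q2 q3-a->q4 q3-b->q3 q4-a->q4 q4-b->q4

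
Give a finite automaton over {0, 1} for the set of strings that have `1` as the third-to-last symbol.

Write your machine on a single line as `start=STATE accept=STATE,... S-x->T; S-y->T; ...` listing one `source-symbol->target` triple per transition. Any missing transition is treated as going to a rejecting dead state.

Because acceptance depends on a position counted from the end, the machine has to buffer the most recent 3 symbols. Make each state the string of the last up-to-3 symbols read; on input `x` shift the window left and append `x`. Accept when the buffered window has length 3 and begins with `1`.
15 states suffice.
          0    1  
>  s0     s1   s2 
   s1     s3   s4 
   s2     s5   s6 
   s3     s7   s8 
   s4     s9  s10 
   s5    s11  s12 
   s6    s13  s14 
   s7     s7   s8 
   s8     s9  s10 
   s9    s11  s12 
   s10   s13  s14 
 * s11    s7   s8 
 * s12    s9  s10 
 * s13   s11  s12 
 * s14   s13  s14 
(> = start, * = accepting)

start=s0; accept=s11,s12,s13,s14; s0-0->s1; s0-1->s2; s1-0->s3; s1-1->s4; s2-0->s5; s2-1->s6; s3-0->s7; s3-1->s8; s4-0->s9; s4-1->s10; s5-0->s11; s5-1->s12; s6-0->s13; s6-1->s14; s7-0->s7; s7-1->s8; s8-0->s9; s8-1->s10; s9-0->s11; s9-1->s12; s10-0->s13; s10-1->s14; s11-0->s7; s11-1->s8; s12-0->s9; s12-1->s10; s13-0->s11; s13-1->s12; s14-0->s13; s14-1->s14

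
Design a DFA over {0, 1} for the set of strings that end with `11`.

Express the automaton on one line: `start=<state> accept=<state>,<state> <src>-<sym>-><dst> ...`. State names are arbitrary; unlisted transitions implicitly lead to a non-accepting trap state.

start=S0 accept=S2 S0-0->S0 S0-1->S1 S1-0->S0 S1-1->S2 S2-0->S0 S2-1->S2

Remember how much of `11` the current input suffix matches. State S0 means no match yet; S1 means the last symbol is `1`; S2 means the last 2 symbols are `11`. Only S2 accepts. On a mismatch, fall back to the longest proper suffix that is still a prefix of `11`.
With 3 states:
        0   1  
>  S0   S0  S1 
   S1   S0  S2 
 * S2   S0  S2 
(> = start, * = accepting)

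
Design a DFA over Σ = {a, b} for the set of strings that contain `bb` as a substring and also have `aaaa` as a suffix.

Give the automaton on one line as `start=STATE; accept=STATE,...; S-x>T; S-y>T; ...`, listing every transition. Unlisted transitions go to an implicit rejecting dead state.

start=q0; accept=q6; q0-a>q0; q0-b>q1; q1-a>q0; q1-b>q2; q2-a>q3; q2-b>q2; q3-a>q4; q3-b>q2; q4-a>q5; q4-b>q2; q5-a>q6; q5-b>q2; q6-a>q6; q6-b>q2

Handle the two conditions separately and then intersect. One (3 states) tracks whether and how much of `bb` has been seen; the other (5 states) tracks how much of the suffix `aaaa` has currently been matched. Each combined state is a pair, one component from each; accept when both components accept. Minimizing collapses redundant product states.
        a   b  
>  q0   q0  q1 
   q1   q0  q2 
   q2   q3  q2 
   q3   q4  q2 
   q4   q5  q2 
   q5   q6  q2 
 * q6   q6  q2 
(> = start, * = accepting)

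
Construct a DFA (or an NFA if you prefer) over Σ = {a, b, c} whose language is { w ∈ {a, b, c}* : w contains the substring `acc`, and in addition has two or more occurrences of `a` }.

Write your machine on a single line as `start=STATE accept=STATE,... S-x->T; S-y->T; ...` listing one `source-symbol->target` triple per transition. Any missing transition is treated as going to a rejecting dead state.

Build one automaton per condition and run them in lockstep. One (4 states) tracks whether and how much of `acc` has been seen; the other (4 states) tracks the count of `a`s, saturating at 3. Each combined state is a pair, one component from each; accept when both components accept.
13 states suffice.
          a    b    c  
>  s0     s1   s0   s0 
   s1     s2   s3   s4 
   s2     s5   s6   s7 
   s3     s2   s3   s3 
   s4     s2   s3   s8 
   s5     s5   s9  s10 
   s6     s5   s6   s6 
   s7     s5   s6  s11 
   s8    s11   s8   s8 
   s9     s5   s9   s9 
   s10    s5   s9  s12 
 * s11   s12  s11  s11 
 * s12   s12  s12  s12 
(> = start, * = accepting)

start=s0; accept=s11,s12; s0-a->s1; s0-b->s0; s0-c->s0; s1-a->s2; s1-b->s3; s1-c->s4; s2-a->s5; s2-b->s6; s2-c->s7; s3-a->s2; s3-b->s3; s3-c->s3; s4-a->s2; s4-b->s3; s4-c->s8; s5-a->s5; s5-b->s9; s5-c->s10; s6-a->s5; s6-b->s6; s6-c->s6; s7-a->s5; s7-b->s6; s7-c->s11; s8-a->s11; s8-b->s8; s8-c->s8; s9-a->s5; s9-b->s9; s9-c->s9; s10-a->s5; s10-b->s9; s10-c->s12; s11-a->s12; s11-b->s11; s11-c->s11; s12-a->s12; s12-b->s12; s12-c->s12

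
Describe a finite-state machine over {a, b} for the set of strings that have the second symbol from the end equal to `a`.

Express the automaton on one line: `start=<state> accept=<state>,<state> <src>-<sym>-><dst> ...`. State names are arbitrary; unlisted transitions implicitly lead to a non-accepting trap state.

Because acceptance depends on a position counted from the end, the machine has to buffer the most recent 2 symbols. Make each state the string of the last up-to-2 symbols read; on input `x` shift the window left and append `x`. Accept when the buffered window has length 2 and begins with `a`.
A 7-state machine:
        a   b  
>  q0   q1  q2 
   q1   q3  q4 
   q2   q5  q6 
 * q3   q3  q4 
 * q4   q5  q6 
   q5   q3  q4 
   q6   q5  q6 
(> = start, * = accepting)

start=q0 accept=q3,q4 q0-a->q1 q0-b->q2 q1-a->q3 q1-b->q4 q2-a->q5 q2-b->q6 q3-a->q3 q3-b->q4 q4-a->q5 q4-b->q6 q5-a->q3 q5-b->q4 q6-a->q5 q6-b->q6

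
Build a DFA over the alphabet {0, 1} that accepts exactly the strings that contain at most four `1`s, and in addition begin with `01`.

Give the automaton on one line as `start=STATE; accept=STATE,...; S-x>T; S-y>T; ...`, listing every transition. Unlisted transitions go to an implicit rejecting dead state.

Handle the two conditions separately and then intersect. One (6 states) tracks the count of `1`s, saturating at 5; the other (4 states) tracks whether the input so far still matches the prefix `01`. Each combined state is a pair, one component from each; accept when both components accept. Minimizing collapses redundant product states.
With 7 states:
        0   1  
>  S0   S1  S2 
   S1   S2  S3 
   S2   S2  S2 
 * S3   S3  S4 
 * S4   S4  S5 
 * S5   S5  S6 
 * S6   S6  S2 
(> = start, * = accepting)

start=S0; accept=S3,S4,S5,S6; S0-0>S1; S0-1>S2; S1-0>S2; S1-1>S3; S2-0>S2; S2-1>S2; S3-0>S3; S3-1>S4; S4-0>S4; S4-1>S5; S5-0>S5; S5-1>S6; S6-0>S6; S6-1>S2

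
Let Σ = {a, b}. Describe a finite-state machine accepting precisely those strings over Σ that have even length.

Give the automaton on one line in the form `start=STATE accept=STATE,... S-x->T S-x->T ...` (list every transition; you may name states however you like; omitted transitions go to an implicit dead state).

Count input length modulo 2: every symbol advances one step around the cycle q0 → q1 → q0. Accept at q0.
2 states suffice.
        a   b  
>* q0   q1  q1 
   q1   q0  q0 
(> = start, * = accepting)

start=q0 accept=q0 q0-a->q1 q0-b->q1 q1-a->q0 q1-b->q0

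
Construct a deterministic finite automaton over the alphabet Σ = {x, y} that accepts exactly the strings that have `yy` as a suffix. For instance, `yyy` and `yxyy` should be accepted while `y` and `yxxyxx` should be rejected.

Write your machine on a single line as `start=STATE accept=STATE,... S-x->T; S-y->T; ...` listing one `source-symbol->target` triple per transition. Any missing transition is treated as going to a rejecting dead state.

Let each state record the length of the longest suffix of the input read so far that is also a prefix of `yy`. q1 means the last symbol is `y`; q2 means the last 2 symbols are `yy`. Accept only at q2, where the string currently ends in `yy`.
A 3-state machine:
        x   y  
>  q0   q0  q1 
   q1   q0  q2 
 * q2   q0  q2 
(> = start, * = accepting)

start=q0; accept=q2; q0-x->q0; q0-y->q1; q1-x->q0; q1-y->q2; q2-x->q0; q2-y->q2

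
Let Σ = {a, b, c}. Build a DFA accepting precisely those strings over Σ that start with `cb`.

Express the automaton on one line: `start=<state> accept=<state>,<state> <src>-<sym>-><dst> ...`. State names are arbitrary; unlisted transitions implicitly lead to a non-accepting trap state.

Check the first 2 symbols one by one: s0 through s1 record how many have matched `cb` so far; any wrong symbol goes to the dead state s3. After all 2 match we enter the accepting sink s2.
With 4 states:
        a   b   c  
>  s0   s3  s3  s1 
   s1   s3  s2  s3 
 * s2   s2  s2  s2 
   s3   s3  s3  s3 
(> = start, * = accepting)

start=s0 accept=s2 s0-a->s3 s0-b->s3 s0-c->s1 s1-a->s3 s1-b->s2 s1-c->s3 s2-a->s2 s2-b->s2 s2-c->s2 s3-a->s3 s3-b->s3 s3-c->s3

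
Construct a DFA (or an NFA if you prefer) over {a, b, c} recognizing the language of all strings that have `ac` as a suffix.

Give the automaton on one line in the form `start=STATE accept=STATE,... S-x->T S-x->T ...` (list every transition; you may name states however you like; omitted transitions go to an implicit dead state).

start=q0 accept=q2 q0-a->q1 q0-b->q0 q0-c->q0 q1-a->q1 q1-b->q0 q1-c->q2 q2-a->q1 q2-b->q0 q2-c->q0

Remember how much of `ac` the current input suffix matches. State q0 means no match yet; q1 means the last symbol is `a`; q2 means the last 2 symbols are `ac`. Only q2 accepts. On a mismatch, fall back to the longest proper suffix that is still a prefix of `ac`.
A 3-state machine:
        a   b   c  
>  q0   q1  q0  q0 
   q1   q1  q0  q2 
 * q2   q1  q0  q0 
(> = start, * = accepting)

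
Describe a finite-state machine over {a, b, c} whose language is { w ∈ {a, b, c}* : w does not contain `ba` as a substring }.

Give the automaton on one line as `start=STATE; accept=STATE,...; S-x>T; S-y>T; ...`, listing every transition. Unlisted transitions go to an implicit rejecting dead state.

This is the complement of 'contains `ba`'. Use the same substring-matching states — q0 through q2 holding how much of `ba` has just been matched — but flip the accepting set: everything except the trap q2 accepts.
A 3-state machine:
        a   b   c  
>* q0   q0  q1  q0 
 * q1   q2  q1  q0 
   q2   q2  q2  q2 
(> = start, * = accepting)

start=q0; accept=q0,q1; q0-a>q0; q0-b>q1; q0-c>q0; q1-a>q2; q1-b>q1; q1-c>q0; q2-a>q2; q2-b>q2; q2-c>q2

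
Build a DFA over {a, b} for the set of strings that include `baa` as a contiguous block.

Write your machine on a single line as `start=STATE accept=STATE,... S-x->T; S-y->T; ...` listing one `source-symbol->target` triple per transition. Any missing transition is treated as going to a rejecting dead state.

start=s0; accept=s3; s0-a->s0; s0-b->s1; s1-a->s2; s1-b->s1; s2-a->s3; s2-b->s1; s3-a->s3; s3-b->s3

Track how much of `baa` has been matched so far: state s0 is no progress, s3 is the absorbing accept state reached once `baa` has occurred. Intermediate states record partial matches; on a mismatch, fall back to the longest reusable overlap.
        a   b  
>  s0   s0  s1 
   s1   s2  s1 
   s2   s3  s1 
 * s3   s3  s3 
(> = start, * = accepting)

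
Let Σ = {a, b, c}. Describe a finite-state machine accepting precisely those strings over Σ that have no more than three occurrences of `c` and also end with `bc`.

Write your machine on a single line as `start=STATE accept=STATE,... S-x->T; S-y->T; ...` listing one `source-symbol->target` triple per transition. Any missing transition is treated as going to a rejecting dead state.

Handle the two conditions separately and then intersect. One (5 states) tracks the count of `c`s, saturating at 4; the other (3 states) tracks how much of the suffix `bc` has currently been matched. Each combined state is a pair, one component from each; accept when both components accept. Equivalent product states are then merged.
        a   b   c  
>  s0   s0  s1  s2 
   s1   s0  s1  s3 
   s2   s2  s4  s5 
 * s3   s2  s4  s5 
   s4   s2  s4  s6 
   s5   s5  s7  s8 
 * s6   s5  s7  s8 
   s7   s5  s7  s9 
   s8   s8  s8  s8 
 * s9   s8  s8  s8 
(> = start, * = accepting)

start=s0; accept=s3,s6,s9; s0-a->s0; s0-b->s1; s0-c->s2; s1-a->s0; s1-b->s1; s1-c->s3; s2-a->s2; s2-b->s4; s2-c->s5; s3-a->s2; s3-b->s4; s3-c->s5; s4-a->s2; s4-b->s4; s4-c->s6; s5-a->s5; s5-b->s7; s5-c->s8; s6-a->s5; s6-b->s7; s6-c->s8; s7-a->s5; s7-b->s7; s7-c->s9; s8-a->s8; s8-b->s8; s8-c->s8; s9-a->s8; s9-b->s8; s9-c->s8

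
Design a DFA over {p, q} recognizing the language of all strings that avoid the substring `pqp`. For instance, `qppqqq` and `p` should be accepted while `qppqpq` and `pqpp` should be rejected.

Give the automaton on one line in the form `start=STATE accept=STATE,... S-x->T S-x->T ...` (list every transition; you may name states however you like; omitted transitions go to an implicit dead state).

start=S0 accept=S0,S1,S2 S0-p->S1 S0-q->S0 S1-p->S1 S1-q->S2 S2-p->S3 S2-q->S0 S3-p->S3 S3-q->S3

Track partial matches of the forbidden pattern `pqp`. State S3 is a dead state reached once `pqp` has occurred; every other state accepts. S0 means no part of `pqp` is currently matched.
With 4 states:
        p   q  
>* S0   S1  S0 
 * S1   S1  S2 
 * S2   S3  S0 
   S3   S3  S3 
(> = start, * = accepting)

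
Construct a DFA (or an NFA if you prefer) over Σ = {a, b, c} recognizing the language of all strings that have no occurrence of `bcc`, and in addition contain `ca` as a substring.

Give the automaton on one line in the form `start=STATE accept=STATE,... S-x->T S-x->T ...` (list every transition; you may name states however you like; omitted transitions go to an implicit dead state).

start=q0 accept=q4,q6,q9 q0-a->q0 q0-b->q1 q0-c->q2 q1-a->q0 q1-b->q1 q1-c->q3 q2-a->q4 q2-b->q1 q2-c->q2 q3-a->q4 q3-b->q1 q3-c->q5 q4-a->q4 q4-b->q6 q4-c->q4 q5-a->q7 q5-b->q8 q5-c->q5 q6-a->q4 q6-b->q6 q6-c->q9 q7-a->q7 q7-b->q7 q7-c->q7 q8-a->q8 q8-b->q8 q8-c->q5 q9-a->q4 q9-b->q6 q9-c->q7

Run two small machines in parallel and take their product. The first has 4 states tracking partial matches of the forbidden pattern `bcc`; the second has 3 states tracking whether and how much of `ca` has been seen. A product state is a pair (one from each), accepting exactly when both do.
10 states suffice.
        a   b   c  
>  q0   q0  q1  q2 
   q1   q0  q1  q3 
   q2   q4  q1  q2 
   q3   q4  q1  q5 
 * q4   q4  q6  q4 
   q5   q7  q8  q5 
 * q6   q4  q6  q9 
   q7   q7  q7  q7 
   q8   q8  q8  q5 
 * q9   q4  q6  q7 
(> = start, * = accepting)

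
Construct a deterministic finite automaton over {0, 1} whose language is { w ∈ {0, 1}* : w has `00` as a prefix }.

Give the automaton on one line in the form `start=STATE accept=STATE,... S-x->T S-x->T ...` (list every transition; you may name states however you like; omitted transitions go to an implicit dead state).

start=s0 accept=s2 s0-0->s1 s0-1->s3 s1-0->s2 s1-1->s3 s2-0->s2 s2-1->s2 s3-0->s3 s3-1->s3

Check the first 2 symbols one by one: s0 through s1 record how many have matched `00` so far; any wrong symbol goes to the dead state s3. After all 2 match we enter the accepting sink s2.
A 4-state machine:
        0   1  
>  s0   s1  s3 
   s1   s2  s3 
 * s2   s2  s2 
   s3   s3  s3 
(> = start, * = accepting)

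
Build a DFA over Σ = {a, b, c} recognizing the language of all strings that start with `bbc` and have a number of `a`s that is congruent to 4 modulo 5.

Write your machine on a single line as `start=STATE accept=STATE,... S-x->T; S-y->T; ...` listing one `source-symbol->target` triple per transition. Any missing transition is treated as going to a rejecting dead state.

Build one automaton per condition and run them in lockstep. One (5 states) tracks whether the input so far still matches the prefix `bbc`; the other (5 states) tracks the count of `a`s modulo 5. Each combined state is a pair, one component from each; accept when both components accept. After merging equivalent states the machine shrinks.
With 9 states:
        a   b   c  
>  s0   s1  s2  s1 
   s1   s1  s1  s1 
   s2   s1  s3  s1 
   s3   s1  s1  s4 
   s4   s5  s4  s4 
   s5   s6  s5  s5 
   s6   s7  s6  s6 
   s7   s8  s7  s7 
 * s8   s4  s8  s8 
(> = start, * = accepting)

start=s0; accept=s8; s0-a->s1; s0-b->s2; s0-c->s1; s1-a->s1; s1-b->s1; s1-c->s1; s2-a->s1; s2-b->s3; s2-c->s1; s3-a->s1; s3-b->s1; s3-c->s4; s4-a->s5; s4-b->s4; s4-c->s4; s5-a->s6; s5-b->s5; s5-c->s5; s6-a->s7; s6-b->s6; s6-c->s6; s7-a->s8; s7-b->s7; s7-c->s7; s8-a->s4; s8-b->s8; s8-c->s8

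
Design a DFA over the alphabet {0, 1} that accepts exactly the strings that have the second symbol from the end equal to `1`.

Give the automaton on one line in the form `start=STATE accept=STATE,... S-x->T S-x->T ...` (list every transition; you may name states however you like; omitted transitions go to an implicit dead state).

A DFA must remember the last 2 symbols (since which symbol is second-to-last isn't known until the input ends). Use one state per possible window of the last ≤2 symbols; accept from those whose window starts with `1`.
With 7 states:
        0   1  
>  q0   q1  q2 
   q1   q3  q4 
   q2   q5  q6 
   q3   q3  q4 
   q4   q5  q6 
 * q5   q3  q4 
 * q6   q5  q6 
(> = start, * = accepting)

start=q0 accept=q5,q6 q0-0->q1 q0-1->q2 q1-0->q3 q1-1->q4 q2-0->q5 q2-1->q6 q3-0->q3 q3-1->q4 q4-0->q5 q4-1->q6 q5-0->q3 q5-1->q4 q6-0->q5 q6-1->q6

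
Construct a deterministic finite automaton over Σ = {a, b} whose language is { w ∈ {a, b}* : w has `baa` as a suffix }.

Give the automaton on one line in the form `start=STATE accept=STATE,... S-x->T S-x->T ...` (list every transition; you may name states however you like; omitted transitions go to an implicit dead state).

start=s0 accept=s3 s0-a->s0 s0-b->s1 s1-a->s2 s1-b->s1 s2-a->s3 s2-b->s1 s3-a->s0 s3-b->s1

Let each state record the length of the longest suffix of the input read so far that is also a prefix of `baa`. s1 means the last symbol is `b`; s2 means the last 2 symbols are `ba`; s3 means the last 3 symbols are `baa`. Accept only at s3, where the string currently ends in `baa`.
4 states suffice.
        a   b  
>  s0   s0  s1 
   s1   s2  s1 
   s2   s3  s1 
 * s3   s0  s1 
(> = start, * = accepting)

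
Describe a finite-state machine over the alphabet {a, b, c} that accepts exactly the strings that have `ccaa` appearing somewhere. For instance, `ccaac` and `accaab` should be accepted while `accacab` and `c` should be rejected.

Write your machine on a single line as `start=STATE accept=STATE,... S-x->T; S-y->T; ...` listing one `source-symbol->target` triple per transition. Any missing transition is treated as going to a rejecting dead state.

start=q0; accept=q4; q0-a->q0; q0-b->q0; q0-c->q1; q1-a->q0; q1-b->q0; q1-c->q2; q2-a->q3; q2-b->q0; q2-c->q2; q3-a->q4; q3-b->q0; q3-c->q1; q4-a->q4; q4-b->q4; q4-c->q4

States q0..q3 record the length of the longest prefix of `ccaa` that matches the current input suffix. Reaching q4 means `ccaa` has been seen, and we stay there forever. Accept from q4.
        a   b   c  
>  q0   q0  q0  q1 
   q1   q0  q0  q2 
   q2   q3  q0  q2 
   q3   q4  q0  q1 
 * q4   q4  q4  q4 
(> = start, * = accepting)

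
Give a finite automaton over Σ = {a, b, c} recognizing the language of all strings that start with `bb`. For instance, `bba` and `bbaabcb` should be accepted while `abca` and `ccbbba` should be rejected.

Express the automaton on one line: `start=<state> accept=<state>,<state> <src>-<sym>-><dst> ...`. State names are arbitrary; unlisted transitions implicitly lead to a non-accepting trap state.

start=s0 accept=s2 s0-a->s3 s0-b->s1 s0-c->s3 s1-a->s3 s1-b->s2 s1-c->s3 s2-a->s2 s2-b->s2 s2-c->s2 s3-a->s3 s3-b->s3 s3-c->s3

Walk along `bb` while the input agrees: from s0 take `b` to s1, and so on. Any deviation drops to the rejecting sink s3. Once s2 is reached the prefix is confirmed and every continuation is accepted.
4 states suffice.
        a   b   c  
>  s0   s3  s1  s3 
   s1   s3  s2  s3 
 * s2   s2  s2  s2 
   s3   s3  s3  s3 
(> = start, * = accepting)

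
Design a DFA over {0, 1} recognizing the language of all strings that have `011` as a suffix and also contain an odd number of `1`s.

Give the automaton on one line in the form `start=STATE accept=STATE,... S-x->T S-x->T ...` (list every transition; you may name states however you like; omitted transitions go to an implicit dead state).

start=A accept=H A-0->B A-1->C B-0->B B-1->D C-0->E C-1->A D-0->E D-1->F E-0->E E-1->G F-0->B F-1->C G-0->B G-1->H H-0->E H-1->A

Run two small machines in parallel and take their product. One (4 states) tracks how much of the suffix `011` has currently been matched; the other (2 states) tracks the count of `1`s modulo 2. Each combined state is a pair, one component from each; accept when both components accept.
With 8 states:
       0  1 
>  A   B  C 
   B   B  D 
   C   E  A 
   D   E  F 
   E   E  G 
   F   B  C 
   G   B  H 
 * H   E  A 
(> = start, * = accepting)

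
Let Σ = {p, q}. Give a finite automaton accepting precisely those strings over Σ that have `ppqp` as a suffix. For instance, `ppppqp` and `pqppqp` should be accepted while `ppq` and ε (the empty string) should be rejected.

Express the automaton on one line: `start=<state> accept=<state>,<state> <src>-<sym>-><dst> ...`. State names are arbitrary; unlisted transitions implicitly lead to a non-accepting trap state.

start=S0 accept=S4 S0-p->S1 S0-q->S0 S1-p->S2 S1-q->S0 S2-p->S2 S2-q->S3 S3-p->S4 S3-q->S0 S4-p->S2 S4-q->S0

Remember how much of `ppqp` the current input suffix matches. State S0 means no match yet; S1 means the last symbol is `p`; S2 means the last 2 symbols are `pp`; S3 means the last 3 symbols are `ppq`; S4 means the last 4 symbols are `ppqp`. Only S4 accepts. On a mismatch, fall back to the longest proper suffix that is still a prefix of `ppqp`.
        p   q  
>  S0   S1  S0 
   S1   S2  S0 
   S2   S2  S3 
   S3   S4  S0 
 * S4   S2  S0 
(> = start, * = accepting)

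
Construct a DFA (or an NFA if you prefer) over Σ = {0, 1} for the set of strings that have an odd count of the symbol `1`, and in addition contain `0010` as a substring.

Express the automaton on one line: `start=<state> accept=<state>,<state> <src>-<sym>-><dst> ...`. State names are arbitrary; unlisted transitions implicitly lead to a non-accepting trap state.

Build one automaton per condition and run them in lockstep. One (2 states) tracks the count of `1`s modulo 2; the other (5 states) tracks whether and how much of `0010` has been seen. Each combined state is a pair, one component from each; accept when both components accept.
With 10 states:
        0   1  
>  S0   S1  S2 
   S1   S3  S2 
   S2   S4  S0 
   S3   S3  S5 
   S4   S6  S0 
   S5   S7  S0 
   S6   S6  S8 
 * S7   S7  S9 
   S8   S9  S2 
   S9   S9  S7 
(> = start, * = accepting)

start=S0 accept=S7 S0-0->S1 S0-1->S2 S1-0->S3 S1-1->S2 S2-0->S4 S2-1->S0 S3-0->S3 S3-1->S5 S4-0->S6 S4-1->S0 S5-0->S7 S5-1->S0 S6-0->S6 S6-1->S8 S7-0->S7 S7-1->S9 S8-0->S9 S8-1->S2 S9-0->S9 S9-1->S7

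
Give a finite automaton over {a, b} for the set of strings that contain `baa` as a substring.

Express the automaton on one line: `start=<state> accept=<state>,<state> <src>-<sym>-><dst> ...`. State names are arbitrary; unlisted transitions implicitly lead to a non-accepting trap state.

start=q0 accept=q3 q0-a->q0 q0-b->q1 q1-a->q2 q1-b->q1 q2-a->q3 q2-b->q1 q3-a->q3 q3-b->q3

Track how much of `baa` has been matched so far: state q0 is no progress, q3 is the absorbing accept state reached once `baa` has occurred. Intermediate states record partial matches; on a mismatch, fall back to the longest reusable overlap.
A 4-state machine:
        a   b  
>  q0   q0  q1 
   q1   q2  q1 
   q2   q3  q1 
 * q3   q3  q3 
(> = start, * = accepting)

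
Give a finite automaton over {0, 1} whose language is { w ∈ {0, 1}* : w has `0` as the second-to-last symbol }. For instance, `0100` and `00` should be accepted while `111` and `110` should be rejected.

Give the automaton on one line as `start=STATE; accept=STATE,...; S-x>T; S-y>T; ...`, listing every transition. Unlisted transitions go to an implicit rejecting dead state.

start=q0; accept=q3,q4; q0-0>q1; q0-1>q2; q1-0>q3; q1-1>q4; q2-0>q5; q2-1>q6; q3-0>q3; q3-1>q4; q4-0>q5; q4-1>q6; q5-0>q3; q5-1>q4; q6-0>q5; q6-1>q6

Because acceptance depends on a position counted from the end, the machine has to buffer the most recent 2 symbols. Make each state the string of the last up-to-2 symbols read; on input `x` shift the window left and append `x`. Accept when the buffered window has length 2 and begins with `0`.
        0   1  
>  q0   q1  q2 
   q1   q3  q4 
   q2   q5  q6 
 * q3   q3  q4 
 * q4   q5  q6 
   q5   q3  q4 
   q6   q5  q6 
(> = start, * = accepting)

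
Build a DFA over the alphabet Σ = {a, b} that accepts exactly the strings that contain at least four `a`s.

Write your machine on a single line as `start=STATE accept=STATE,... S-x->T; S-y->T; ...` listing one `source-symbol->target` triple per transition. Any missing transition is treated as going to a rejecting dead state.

Only the number of `a`s matters, and only up to 5. Make a chain S0 → S1 → S2 → S3 → S4 → S5 advanced by each `a` (with S5 absorbing); every other symbol self-loops. The accepting set is {S4, S5}.
A 6-state machine:
        a   b  
>  S0   S1  S0 
   S1   S2  S1 
   S2   S3  S2 
   S3   S4  S3 
 * S4   S5  S4 
 * S5   S5  S5 
(> = start, * = accepting)

start=S0; accept=S4,S5; S0-a->S1; S0-b->S0; S1-a->S2; S1-b->S1; S2-a->S3; S2-b->S2; S3-a->S4; S3-b->S3; S4-a->S5; S4-b->S4; S5-a->S5; S5-b->S5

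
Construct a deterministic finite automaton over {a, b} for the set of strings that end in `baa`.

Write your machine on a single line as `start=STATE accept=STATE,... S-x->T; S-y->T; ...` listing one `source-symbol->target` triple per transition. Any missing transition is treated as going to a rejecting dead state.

Let each state record the length of the longest suffix of the input read so far that is also a prefix of `baa`. q1 means the last symbol is `b`; q2 means the last 2 symbols are `ba`; q3 means the last 3 symbols are `baa`. Accept only at q3, where the string currently ends in `baa`.
A 4-state machine:
        a   b  
>  q0   q0  q1 
   q1   q2  q1 
   q2   q3  q1 
 * q3   q0  q1 
(> = start, * = accepting)

start=q0; accept=q3; q0-a->q0; q0-b->q1; q1-a->q2; q1-b->q1; q2-a->q3; q2-b->q1; q3-a->q0; q3-b->q1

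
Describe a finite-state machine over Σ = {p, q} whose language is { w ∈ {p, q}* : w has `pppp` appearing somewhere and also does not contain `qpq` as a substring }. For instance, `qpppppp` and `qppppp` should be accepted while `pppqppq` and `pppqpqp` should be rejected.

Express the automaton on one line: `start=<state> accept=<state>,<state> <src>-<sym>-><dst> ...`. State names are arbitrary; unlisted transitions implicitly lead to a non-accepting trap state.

Run two small machines in parallel and take their product. The first has 5 states tracking whether and how much of `pppp` has been seen; the second has 4 states tracking partial matches of the forbidden pattern `qpq`. A product state is a pair (one from each), accepting exactly when both do. Minimizing collapses redundant product states.
10 states suffice.
        p   q  
>  S0   S1  S2 
   S1   S3  S2 
   S2   S4  S2 
   S3   S5  S2 
   S4   S3  S6 
   S5   S7  S2 
   S6   S6  S6 
 * S7   S7  S8 
 * S8   S9  S8 
 * S9   S7  S6 
(> = start, * = accepting)

start=S0 accept=S7,S8,S9 S0-p->S1 S0-q->S2 S1-p->S3 S1-q->S2 S2-p->S4 S2-q->S2 S3-p->S5 S3-q->S2 S4-p->S3 S4-q->S6 S5-p->S7 S5-q->S2 S6-p->S6 S6-q->S6 S7-p->S7 S7-q->S8 S8-p->S9 S8-q->S8 S9-p->S7 S9-q->S6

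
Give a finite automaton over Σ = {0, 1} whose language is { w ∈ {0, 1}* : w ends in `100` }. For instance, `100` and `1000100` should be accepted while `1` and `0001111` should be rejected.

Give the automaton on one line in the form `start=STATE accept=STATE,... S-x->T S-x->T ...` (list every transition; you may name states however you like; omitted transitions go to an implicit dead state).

start=S0 accept=S3 S0-0->S0 S0-1->S1 S1-0->S2 S1-1->S1 S2-0->S3 S2-1->S1 S3-0->S0 S3-1->S1

Let each state record the length of the longest suffix of the input read so far that is also a prefix of `100`. S1 means the last symbol is `1`; S2 means the last 2 symbols are `10`; S3 means the last 3 symbols are `100`. Accept only at S3, where the string currently ends in `100`.
        0   1  
>  S0   S0  S1 
   S1   S2  S1 
   S2   S3  S1 
 * S3   S0  S1 
(> = start, * = accepting)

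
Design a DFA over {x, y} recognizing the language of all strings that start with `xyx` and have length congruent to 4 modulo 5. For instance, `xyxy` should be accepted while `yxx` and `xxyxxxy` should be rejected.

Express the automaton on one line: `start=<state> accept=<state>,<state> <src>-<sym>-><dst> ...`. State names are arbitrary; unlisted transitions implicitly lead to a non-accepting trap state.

start=s0 accept=s5 s0-x->s1 s0-y->s2 s1-x->s2 s1-y->s3 s2-x->s2 s2-y->s2 s3-x->s4 s3-y->s2 s4-x->s5 s4-y->s5 s5-x->s6 s5-y->s6 s6-x->s7 s6-y->s7 s7-x->s8 s7-y->s8 s8-x->s4 s8-y->s4

Run two small machines in parallel and take their product. One (5 states) tracks whether the input so far still matches the prefix `xyx`; the other (5 states) tracks the input length modulo 5. Each combined state is a pair, one component from each; accept when both components accept. Minimizing collapses redundant product states.
9 states suffice.
        x   y  
>  s0   s1  s2 
   s1   s2  s3 
   s2   s2  s2 
   s3   s4  s2 
   s4   s5  s5 
 * s5   s6  s6 
   s6   s7  s7 
   s7   s8  s8 
   s8   s4  s4 
(> = start, * = accepting)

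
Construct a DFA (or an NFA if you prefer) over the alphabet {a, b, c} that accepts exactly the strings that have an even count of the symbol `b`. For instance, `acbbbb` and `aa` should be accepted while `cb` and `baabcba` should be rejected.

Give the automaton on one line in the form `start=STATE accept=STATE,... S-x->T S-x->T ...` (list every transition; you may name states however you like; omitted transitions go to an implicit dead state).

The only thing that matters is how many `b`s have appeared, reduced mod 2. Use one state per residue: q0 for 0, …, q1 for 1. Reading `b` moves to the next residue; anything else stays put. q0 is accepting.
With 2 states:
        a   b   c  
>* q0   q0  q1  q0 
   q1   q1  q0  q1 
(> = start, * = accepting)

start=q0 accept=q0 q0-a->q0 q0-b->q1 q0-c->q0 q1-a->q1 q1-b->q0 q1-c->q1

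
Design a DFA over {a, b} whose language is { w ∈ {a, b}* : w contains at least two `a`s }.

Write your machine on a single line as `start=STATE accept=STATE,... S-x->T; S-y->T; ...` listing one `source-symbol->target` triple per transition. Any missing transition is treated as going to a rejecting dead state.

Only the number of `a`s matters, and only up to 3. Make a chain q0 → q1 → q2 → q3 advanced by each `a` (with q3 absorbing); every other symbol self-loops. The accepting set is {q2, q3}.
A 4-state machine:
        a   b  
>  q0   q1  q0 
   q1   q2  q1 
 * q2   q3  q2 
 * q3   q3  q3 
(> = start, * = accepting)

start=q0; accept=q2,q3; q0-a->q1; q0-b->q0; q1-a->q2; q1-b->q1; q2-a->q3; q2-b->q2; q3-a->q3; q3-b->q3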